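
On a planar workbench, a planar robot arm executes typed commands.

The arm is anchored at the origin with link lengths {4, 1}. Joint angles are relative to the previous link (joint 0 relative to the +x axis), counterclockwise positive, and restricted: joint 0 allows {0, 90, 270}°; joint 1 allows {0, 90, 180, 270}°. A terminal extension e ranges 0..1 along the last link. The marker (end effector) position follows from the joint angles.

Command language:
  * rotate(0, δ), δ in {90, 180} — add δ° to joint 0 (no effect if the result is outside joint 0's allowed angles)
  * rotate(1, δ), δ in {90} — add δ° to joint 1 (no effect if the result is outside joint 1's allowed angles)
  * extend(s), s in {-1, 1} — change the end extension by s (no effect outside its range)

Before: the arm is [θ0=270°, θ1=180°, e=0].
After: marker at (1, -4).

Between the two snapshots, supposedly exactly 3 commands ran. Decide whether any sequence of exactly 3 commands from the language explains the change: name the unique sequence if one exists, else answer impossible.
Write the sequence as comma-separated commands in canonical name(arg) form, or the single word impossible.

rotate(1, 90), rotate(1, 90), rotate(1, 90)

initial: [θ0=270°, θ1=180°, e=0]
1. rotate(1, 90) → [θ0=270°, θ1=270°, e=0]
2. rotate(1, 90) → [θ0=270°, θ1=0°, e=0]
3. rotate(1, 90) → [θ0=270°, θ1=90°, e=0]
uniquely the one of 125 3-step routes that fits.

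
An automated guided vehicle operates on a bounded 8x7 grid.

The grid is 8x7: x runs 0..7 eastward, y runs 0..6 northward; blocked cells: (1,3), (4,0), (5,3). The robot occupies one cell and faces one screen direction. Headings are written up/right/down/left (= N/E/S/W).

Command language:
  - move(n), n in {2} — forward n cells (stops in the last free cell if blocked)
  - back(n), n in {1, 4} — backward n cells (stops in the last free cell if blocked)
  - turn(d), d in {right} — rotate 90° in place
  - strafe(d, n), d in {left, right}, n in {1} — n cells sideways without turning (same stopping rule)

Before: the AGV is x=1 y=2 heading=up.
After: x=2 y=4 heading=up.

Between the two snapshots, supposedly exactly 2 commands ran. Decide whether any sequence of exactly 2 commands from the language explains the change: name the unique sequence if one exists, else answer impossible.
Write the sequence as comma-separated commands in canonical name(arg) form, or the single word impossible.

strafe(right, 1), move(2)

key: running move(2) before strafe(right, 1) would end elsewhere — order is forced
start: x=1 y=2 heading=up
step 1 (strafe(right, 1)): x=2 y=2 heading=up
step 2 (move(2)): x=2 y=4 heading=up
uniquely the one of 36 2-step routes that fits.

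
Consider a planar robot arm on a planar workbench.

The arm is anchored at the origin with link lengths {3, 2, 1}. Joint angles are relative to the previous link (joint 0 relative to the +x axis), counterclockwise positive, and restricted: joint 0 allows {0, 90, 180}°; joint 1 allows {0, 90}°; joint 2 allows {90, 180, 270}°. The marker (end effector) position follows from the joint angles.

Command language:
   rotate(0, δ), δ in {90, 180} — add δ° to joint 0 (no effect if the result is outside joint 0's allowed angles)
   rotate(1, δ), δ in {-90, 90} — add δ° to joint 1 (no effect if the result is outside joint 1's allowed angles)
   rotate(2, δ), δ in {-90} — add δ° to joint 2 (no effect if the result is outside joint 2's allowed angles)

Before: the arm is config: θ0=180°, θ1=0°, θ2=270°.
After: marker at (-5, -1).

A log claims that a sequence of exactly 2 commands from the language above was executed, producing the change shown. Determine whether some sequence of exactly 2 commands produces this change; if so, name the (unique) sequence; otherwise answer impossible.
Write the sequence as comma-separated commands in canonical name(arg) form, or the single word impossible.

rotate(2, -90), rotate(2, -90)

t0: config: θ0=180°, θ1=0°, θ2=270°
1. rotate(2, -90) → config: θ0=180°, θ1=0°, θ2=180°
2. rotate(2, -90) → config: θ0=180°, θ1=0°, θ2=90°
all 25 alternatives checked — unique.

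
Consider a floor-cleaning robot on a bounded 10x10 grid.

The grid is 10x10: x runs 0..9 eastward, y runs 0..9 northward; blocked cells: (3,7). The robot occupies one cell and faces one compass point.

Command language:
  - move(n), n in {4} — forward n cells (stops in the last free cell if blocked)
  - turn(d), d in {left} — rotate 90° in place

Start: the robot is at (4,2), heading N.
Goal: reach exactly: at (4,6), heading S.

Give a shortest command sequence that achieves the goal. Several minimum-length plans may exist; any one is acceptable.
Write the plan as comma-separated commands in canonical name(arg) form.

move(4), turn(left), turn(left)

from: at (4,2), heading N
t=1 move(4) ⇒ at (4,6), heading N
t=2 turn(left) ⇒ at (4,6), heading W
t=3 turn(left) ⇒ at (4,6), heading S
nothing shorter than 3 reaches the goal.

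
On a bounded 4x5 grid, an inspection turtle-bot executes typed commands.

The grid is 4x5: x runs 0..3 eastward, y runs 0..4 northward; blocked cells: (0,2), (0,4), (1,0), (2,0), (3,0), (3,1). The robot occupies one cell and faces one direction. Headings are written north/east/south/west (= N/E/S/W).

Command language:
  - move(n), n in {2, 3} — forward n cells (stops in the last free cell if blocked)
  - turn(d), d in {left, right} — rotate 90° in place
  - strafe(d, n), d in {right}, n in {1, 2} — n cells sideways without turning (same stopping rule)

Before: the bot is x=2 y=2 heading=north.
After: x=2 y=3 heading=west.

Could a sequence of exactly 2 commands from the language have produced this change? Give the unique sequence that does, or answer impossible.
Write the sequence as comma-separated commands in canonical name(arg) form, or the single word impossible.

turn(left), strafe(right, 1)

key: position moved to (2,3) AND the heading swung to W — translation plus rotation needed
initial: x=2 y=2 heading=north
1. turn(left) → x=2 y=2 heading=west
2. strafe(right, 1) → x=2 y=3 heading=west
all 36 alternatives checked — unique.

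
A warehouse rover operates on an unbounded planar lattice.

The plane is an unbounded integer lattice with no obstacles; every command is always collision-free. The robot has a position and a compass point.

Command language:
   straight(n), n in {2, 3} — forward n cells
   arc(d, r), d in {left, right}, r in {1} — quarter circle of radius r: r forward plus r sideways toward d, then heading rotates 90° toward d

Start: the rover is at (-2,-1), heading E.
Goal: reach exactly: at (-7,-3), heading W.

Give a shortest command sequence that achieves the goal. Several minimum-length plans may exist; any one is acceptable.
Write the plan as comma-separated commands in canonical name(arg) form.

start: at (-2,-1), heading E
t=1 arc(right, 1) ⇒ at (-1,-2), heading S
t=2 arc(right, 1) ⇒ at (-2,-3), heading W
t=3 straight(2) ⇒ at (-4,-3), heading W
t=4 straight(3) ⇒ at (-7,-3), heading W
minimal: 4 command(s), checked below 4.

arc(right, 1), arc(right, 1), straight(2), straight(3)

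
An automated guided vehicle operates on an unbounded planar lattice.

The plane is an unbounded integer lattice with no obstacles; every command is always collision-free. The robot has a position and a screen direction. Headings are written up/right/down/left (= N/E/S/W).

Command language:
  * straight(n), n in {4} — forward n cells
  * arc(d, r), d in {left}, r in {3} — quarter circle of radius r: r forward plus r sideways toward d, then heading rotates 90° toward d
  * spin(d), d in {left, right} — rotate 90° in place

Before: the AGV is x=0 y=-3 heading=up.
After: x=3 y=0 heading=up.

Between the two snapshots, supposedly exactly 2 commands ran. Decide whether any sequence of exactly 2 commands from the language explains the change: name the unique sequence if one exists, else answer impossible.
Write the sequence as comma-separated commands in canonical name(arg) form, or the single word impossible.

key: order matters: swapping spin(right) and arc(left, 3) lands elsewhere
start: x=0 y=-3 heading=up
t=1 spin(right) ⇒ x=0 y=-3 heading=right
t=2 arc(left, 3) ⇒ x=3 y=0 heading=up
no other 2-command option fits: unique.

spin(right), arc(left, 3)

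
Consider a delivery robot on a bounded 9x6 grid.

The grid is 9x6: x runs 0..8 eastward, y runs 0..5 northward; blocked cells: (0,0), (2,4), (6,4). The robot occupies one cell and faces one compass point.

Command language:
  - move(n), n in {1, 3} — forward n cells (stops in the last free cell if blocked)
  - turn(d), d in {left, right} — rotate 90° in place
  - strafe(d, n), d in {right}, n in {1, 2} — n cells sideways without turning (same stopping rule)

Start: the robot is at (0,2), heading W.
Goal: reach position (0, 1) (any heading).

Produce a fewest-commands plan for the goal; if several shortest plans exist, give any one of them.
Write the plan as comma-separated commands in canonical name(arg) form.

turn(left), move(3)

initial: at (0,2), heading W
[1] after turn(left): at (0,2), heading S
[2] after move(3): at (0,1), heading S
shorter routes all fall short; 2 is best.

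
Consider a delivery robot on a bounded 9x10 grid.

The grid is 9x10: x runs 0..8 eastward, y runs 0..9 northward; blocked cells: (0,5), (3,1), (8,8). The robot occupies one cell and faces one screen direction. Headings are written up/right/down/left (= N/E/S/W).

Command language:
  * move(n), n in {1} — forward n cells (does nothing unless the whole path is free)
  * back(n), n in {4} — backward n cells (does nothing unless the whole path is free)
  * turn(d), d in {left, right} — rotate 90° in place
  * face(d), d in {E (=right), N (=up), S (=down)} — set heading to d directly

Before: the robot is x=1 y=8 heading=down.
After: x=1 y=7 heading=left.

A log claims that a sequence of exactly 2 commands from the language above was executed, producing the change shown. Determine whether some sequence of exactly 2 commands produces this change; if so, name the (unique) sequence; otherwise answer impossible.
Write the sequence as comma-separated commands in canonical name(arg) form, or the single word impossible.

move(1), turn(right)

key: order matters: swapping move(1) and turn(right) lands elsewhere
from: x=1 y=8 heading=down
t=1 move(1) ⇒ x=1 y=7 heading=down
t=2 turn(right) ⇒ x=1 y=7 heading=left
no rival 2-sequence matches.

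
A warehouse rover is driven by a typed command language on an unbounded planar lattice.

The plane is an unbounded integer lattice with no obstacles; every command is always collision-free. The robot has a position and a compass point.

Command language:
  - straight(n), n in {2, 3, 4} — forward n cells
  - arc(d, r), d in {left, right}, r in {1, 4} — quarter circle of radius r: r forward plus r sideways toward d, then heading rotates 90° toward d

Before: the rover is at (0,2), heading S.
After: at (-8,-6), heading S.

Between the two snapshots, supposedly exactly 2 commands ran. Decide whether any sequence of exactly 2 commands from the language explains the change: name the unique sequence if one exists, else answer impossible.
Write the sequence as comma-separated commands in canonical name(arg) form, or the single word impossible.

key: order matters: swapping arc(right, 4) and arc(left, 4) lands elsewhere
initial: at (0,2), heading S
1. arc(right, 4) → at (-4,-2), heading W
2. arc(left, 4) → at (-8,-6), heading S
all 49 alternatives checked — unique.

arc(right, 4), arc(left, 4)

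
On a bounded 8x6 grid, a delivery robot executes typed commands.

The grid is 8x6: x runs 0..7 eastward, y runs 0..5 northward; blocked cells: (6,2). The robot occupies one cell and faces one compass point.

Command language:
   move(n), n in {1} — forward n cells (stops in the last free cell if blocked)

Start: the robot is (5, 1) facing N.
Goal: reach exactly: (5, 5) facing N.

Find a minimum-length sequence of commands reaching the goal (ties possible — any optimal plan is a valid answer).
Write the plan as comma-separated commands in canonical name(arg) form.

move(1), move(1), move(1), move(1)

start: (5, 1) facing N
1. move(1) → (5, 2) facing N
2. move(1) → (5, 3) facing N
3. move(1) → (5, 4) facing N
4. move(1) → (5, 5) facing N
shorter routes all fall short; 4 is best.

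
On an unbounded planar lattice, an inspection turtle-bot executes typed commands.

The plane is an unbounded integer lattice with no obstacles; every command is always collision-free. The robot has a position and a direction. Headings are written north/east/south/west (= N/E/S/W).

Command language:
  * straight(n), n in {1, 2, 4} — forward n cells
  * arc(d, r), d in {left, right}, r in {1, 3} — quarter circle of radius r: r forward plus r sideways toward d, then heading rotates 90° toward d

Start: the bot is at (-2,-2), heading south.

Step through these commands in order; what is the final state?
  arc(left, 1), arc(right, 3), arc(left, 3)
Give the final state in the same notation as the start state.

at (5,-9), heading east

begin: at (-2,-2), heading south
t=1 arc(left, 1) ⇒ at (-1,-3), heading east
t=2 arc(right, 3) ⇒ at (2,-6), heading south
t=3 arc(left, 3) ⇒ at (5,-9), heading east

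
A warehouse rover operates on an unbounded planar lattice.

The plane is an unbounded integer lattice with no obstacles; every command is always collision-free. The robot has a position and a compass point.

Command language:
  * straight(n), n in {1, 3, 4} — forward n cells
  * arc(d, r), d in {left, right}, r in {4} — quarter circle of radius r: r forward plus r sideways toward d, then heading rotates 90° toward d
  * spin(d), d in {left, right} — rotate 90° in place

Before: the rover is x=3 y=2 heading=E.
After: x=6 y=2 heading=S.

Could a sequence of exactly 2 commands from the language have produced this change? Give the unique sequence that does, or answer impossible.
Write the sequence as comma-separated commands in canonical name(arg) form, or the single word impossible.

straight(3), spin(right)

key: cell and facing (now S) both changed — the 2 commands mix motion and turning
begin: x=3 y=2 heading=E
[1] after straight(3): x=6 y=2 heading=E
[2] after spin(right): x=6 y=2 heading=S
no other 2-command option fits: unique.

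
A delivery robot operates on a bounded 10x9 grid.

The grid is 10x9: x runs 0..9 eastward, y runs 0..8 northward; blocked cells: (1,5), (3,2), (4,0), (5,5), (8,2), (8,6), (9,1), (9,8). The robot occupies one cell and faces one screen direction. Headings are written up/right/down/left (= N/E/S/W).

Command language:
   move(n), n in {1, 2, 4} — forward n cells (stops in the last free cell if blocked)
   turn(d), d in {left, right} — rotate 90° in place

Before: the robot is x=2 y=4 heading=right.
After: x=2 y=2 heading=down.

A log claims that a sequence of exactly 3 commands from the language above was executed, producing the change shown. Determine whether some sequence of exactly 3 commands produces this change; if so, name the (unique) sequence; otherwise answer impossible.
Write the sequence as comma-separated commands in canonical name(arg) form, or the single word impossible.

key: order matters: swapping turn(right) and move(1) lands elsewhere
t0: x=2 y=4 heading=right
[1] after turn(right): x=2 y=4 heading=down
[2] after move(1): x=2 y=3 heading=down
[3] after move(1): x=2 y=2 heading=down
uniquely the one of 125 3-step routes that fits.

turn(right), move(1), move(1)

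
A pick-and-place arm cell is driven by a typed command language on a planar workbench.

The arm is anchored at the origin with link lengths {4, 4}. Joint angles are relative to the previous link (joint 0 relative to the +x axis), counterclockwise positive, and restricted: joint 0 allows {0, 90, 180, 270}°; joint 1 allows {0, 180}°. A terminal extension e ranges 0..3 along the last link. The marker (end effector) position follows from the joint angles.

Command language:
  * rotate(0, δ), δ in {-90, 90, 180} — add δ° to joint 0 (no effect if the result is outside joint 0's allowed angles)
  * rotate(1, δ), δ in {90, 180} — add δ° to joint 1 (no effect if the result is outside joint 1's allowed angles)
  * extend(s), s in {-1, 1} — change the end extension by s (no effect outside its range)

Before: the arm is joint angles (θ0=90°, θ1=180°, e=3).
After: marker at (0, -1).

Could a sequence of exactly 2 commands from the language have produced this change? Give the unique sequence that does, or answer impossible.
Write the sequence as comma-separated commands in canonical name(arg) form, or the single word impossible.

extend(-1), extend(-1)

begin: joint angles (θ0=90°, θ1=180°, e=3)
step 1 (extend(-1)): joint angles (θ0=90°, θ1=180°, e=2)
step 2 (extend(-1)): joint angles (θ0=90°, θ1=180°, e=1)
all 49 alternatives checked — unique.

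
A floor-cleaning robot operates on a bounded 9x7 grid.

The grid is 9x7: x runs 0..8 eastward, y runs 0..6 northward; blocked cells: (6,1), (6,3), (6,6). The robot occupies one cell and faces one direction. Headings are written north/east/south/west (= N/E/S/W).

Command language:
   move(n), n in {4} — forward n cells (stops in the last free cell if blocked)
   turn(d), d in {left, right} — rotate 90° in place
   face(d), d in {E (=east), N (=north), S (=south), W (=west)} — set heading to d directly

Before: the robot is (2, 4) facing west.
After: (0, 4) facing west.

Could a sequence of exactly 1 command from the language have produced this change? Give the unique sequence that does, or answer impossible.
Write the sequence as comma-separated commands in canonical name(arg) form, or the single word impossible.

move(4)

key: still facing W — the one step turns nothing
start: (2, 4) facing west
step 1 (move(4)): (0, 4) facing west
no other 1-command option fits: unique.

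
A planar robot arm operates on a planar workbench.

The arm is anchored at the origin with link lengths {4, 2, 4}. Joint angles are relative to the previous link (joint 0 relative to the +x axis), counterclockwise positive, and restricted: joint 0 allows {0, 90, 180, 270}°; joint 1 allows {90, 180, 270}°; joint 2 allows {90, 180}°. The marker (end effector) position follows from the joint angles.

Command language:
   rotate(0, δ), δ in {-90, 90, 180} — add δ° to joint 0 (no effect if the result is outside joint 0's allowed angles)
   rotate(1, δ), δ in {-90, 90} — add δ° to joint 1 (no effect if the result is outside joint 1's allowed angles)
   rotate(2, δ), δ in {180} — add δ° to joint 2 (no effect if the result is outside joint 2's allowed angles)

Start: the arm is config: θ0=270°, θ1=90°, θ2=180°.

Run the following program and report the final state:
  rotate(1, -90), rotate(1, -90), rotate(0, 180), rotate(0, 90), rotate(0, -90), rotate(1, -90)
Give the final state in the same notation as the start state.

config: θ0=90°, θ1=90°, θ2=180°

initial: config: θ0=270°, θ1=90°, θ2=180°
t=1 rotate(1, -90) ⇒ config: θ0=270°, θ1=90°, θ2=180°
t=2 rotate(1, -90) ⇒ config: θ0=270°, θ1=90°, θ2=180°
t=3 rotate(0, 180) ⇒ config: θ0=90°, θ1=90°, θ2=180°
t=4 rotate(0, 90) ⇒ config: θ0=180°, θ1=90°, θ2=180°
t=5 rotate(0, -90) ⇒ config: θ0=90°, θ1=90°, θ2=180°
t=6 rotate(1, -90) ⇒ config: θ0=90°, θ1=90°, θ2=180°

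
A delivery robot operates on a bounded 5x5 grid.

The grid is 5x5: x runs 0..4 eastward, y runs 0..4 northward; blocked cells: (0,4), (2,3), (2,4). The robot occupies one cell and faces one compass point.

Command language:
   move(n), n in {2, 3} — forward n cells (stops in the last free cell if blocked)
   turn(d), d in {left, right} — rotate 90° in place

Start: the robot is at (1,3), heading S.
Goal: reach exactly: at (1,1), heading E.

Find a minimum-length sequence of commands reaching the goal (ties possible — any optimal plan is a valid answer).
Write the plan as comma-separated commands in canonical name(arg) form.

begin: at (1,3), heading S
[1] after move(2): at (1,1), heading S
[2] after turn(left): at (1,1), heading E
no 1-step plan works, so 2 is optimal.

move(2), turn(left)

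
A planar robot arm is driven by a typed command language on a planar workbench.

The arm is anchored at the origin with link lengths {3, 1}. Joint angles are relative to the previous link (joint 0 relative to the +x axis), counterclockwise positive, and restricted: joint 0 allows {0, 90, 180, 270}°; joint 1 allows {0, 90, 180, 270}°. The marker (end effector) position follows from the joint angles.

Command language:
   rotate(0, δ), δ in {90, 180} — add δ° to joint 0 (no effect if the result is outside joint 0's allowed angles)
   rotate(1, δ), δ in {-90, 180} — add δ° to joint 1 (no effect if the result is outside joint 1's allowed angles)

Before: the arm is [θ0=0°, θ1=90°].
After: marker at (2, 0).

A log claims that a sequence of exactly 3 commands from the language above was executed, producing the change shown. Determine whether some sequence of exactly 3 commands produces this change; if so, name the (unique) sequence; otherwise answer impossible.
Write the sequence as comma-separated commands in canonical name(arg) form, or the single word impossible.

from: [θ0=0°, θ1=90°]
step 1 (rotate(1, -90)): [θ0=0°, θ1=0°]
step 2 (rotate(1, -90)): [θ0=0°, θ1=270°]
step 3 (rotate(1, -90)): [θ0=0°, θ1=180°]
uniquely the one of 64 3-step routes that fits.

rotate(1, -90), rotate(1, -90), rotate(1, -90)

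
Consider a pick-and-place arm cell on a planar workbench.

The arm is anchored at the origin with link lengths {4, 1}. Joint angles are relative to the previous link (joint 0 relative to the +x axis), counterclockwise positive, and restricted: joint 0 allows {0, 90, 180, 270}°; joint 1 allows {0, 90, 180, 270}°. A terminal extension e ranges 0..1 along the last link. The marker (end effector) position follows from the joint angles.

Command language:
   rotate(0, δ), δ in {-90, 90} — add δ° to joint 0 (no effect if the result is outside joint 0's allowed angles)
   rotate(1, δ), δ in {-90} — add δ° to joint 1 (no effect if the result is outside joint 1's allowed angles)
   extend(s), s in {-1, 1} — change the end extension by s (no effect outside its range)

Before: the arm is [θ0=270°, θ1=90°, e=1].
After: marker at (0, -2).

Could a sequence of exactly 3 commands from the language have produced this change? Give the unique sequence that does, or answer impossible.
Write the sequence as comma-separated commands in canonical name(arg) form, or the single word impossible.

rotate(1, -90), rotate(1, -90), rotate(1, -90)

initial: [θ0=270°, θ1=90°, e=1]
1. rotate(1, -90) → [θ0=270°, θ1=0°, e=1]
2. rotate(1, -90) → [θ0=270°, θ1=270°, e=1]
3. rotate(1, -90) → [θ0=270°, θ1=180°, e=1]
all 125 alternatives checked — unique.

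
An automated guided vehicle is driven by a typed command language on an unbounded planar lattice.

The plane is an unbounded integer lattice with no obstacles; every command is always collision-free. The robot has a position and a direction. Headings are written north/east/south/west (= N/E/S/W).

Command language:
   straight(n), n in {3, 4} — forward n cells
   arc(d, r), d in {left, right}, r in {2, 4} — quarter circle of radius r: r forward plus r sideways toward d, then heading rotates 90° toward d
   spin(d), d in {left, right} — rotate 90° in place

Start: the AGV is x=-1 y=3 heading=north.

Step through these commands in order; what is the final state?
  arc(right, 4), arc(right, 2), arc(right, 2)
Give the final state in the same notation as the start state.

t0: x=-1 y=3 heading=north
[1] after arc(right, 4): x=3 y=7 heading=east
[2] after arc(right, 2): x=5 y=5 heading=south
[3] after arc(right, 2): x=3 y=3 heading=west

x=3 y=3 heading=west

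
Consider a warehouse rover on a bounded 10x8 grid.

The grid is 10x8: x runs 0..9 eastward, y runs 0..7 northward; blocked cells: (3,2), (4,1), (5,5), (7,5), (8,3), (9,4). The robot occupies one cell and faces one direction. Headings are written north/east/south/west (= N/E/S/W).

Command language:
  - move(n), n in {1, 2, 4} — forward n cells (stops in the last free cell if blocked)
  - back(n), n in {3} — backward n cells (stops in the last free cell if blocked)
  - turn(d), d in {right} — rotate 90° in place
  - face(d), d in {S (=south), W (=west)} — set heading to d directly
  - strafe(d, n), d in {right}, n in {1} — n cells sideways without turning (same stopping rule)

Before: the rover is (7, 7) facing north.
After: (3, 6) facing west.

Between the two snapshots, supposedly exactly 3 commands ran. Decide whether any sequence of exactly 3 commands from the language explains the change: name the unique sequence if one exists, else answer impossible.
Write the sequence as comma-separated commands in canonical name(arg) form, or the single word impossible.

back(3), face(W), move(4)

key: back(3) is stopped early by the blocked cell at (7,5)
initial: (7, 7) facing north
[1] after back(3): (7, 6) facing north
[2] after face(W): (7, 6) facing west
[3] after move(4): (3, 6) facing west
no rival 3-sequence matches.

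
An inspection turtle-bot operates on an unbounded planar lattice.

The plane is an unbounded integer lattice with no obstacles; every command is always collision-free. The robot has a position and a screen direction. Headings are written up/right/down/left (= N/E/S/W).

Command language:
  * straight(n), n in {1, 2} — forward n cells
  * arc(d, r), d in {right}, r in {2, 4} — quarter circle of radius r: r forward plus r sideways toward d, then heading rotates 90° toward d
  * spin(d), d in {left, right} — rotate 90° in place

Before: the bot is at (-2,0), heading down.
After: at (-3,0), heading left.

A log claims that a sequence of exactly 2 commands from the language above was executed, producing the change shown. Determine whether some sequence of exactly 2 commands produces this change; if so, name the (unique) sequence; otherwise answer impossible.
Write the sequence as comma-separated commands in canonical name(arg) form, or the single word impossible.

key: cell and facing (now W) both changed — the 2 commands mix motion and turning
t0: at (-2,0), heading down
t=1 spin(right) ⇒ at (-2,0), heading left
t=2 straight(1) ⇒ at (-3,0), heading left
no other 2-command option fits: unique.

spin(right), straight(1)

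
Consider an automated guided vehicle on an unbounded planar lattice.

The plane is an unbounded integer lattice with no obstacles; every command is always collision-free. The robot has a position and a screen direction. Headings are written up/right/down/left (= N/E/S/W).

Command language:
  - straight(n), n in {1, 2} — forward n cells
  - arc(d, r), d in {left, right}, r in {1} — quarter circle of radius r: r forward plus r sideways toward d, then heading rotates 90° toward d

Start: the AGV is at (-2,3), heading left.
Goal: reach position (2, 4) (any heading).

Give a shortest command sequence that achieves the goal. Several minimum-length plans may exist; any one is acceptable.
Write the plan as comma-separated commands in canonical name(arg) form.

from: at (-2,3), heading left
t=1 arc(right, 1) ⇒ at (-3,4), heading up
t=2 arc(right, 1) ⇒ at (-2,5), heading right
t=3 straight(1) ⇒ at (-1,5), heading right
t=4 straight(2) ⇒ at (1,5), heading right
t=5 arc(right, 1) ⇒ at (2,4), heading down
minimal: 5 command(s), checked below 5.

arc(right, 1), arc(right, 1), straight(1), straight(2), arc(right, 1)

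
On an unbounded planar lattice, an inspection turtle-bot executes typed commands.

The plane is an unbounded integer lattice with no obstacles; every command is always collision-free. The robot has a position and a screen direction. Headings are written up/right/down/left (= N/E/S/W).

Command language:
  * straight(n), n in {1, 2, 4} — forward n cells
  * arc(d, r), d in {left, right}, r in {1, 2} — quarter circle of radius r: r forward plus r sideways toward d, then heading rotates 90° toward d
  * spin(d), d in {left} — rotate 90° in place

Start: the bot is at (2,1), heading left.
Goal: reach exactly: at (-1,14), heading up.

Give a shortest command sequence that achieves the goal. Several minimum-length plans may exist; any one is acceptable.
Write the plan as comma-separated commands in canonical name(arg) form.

straight(2), arc(right, 1), straight(4), straight(4), straight(4)

from: at (2,1), heading left
t=1 straight(2) ⇒ at (0,1), heading left
t=2 arc(right, 1) ⇒ at (-1,2), heading up
t=3 straight(4) ⇒ at (-1,6), heading up
t=4 straight(4) ⇒ at (-1,10), heading up
t=5 straight(4) ⇒ at (-1,14), heading up
nothing shorter than 5 reaches the goal.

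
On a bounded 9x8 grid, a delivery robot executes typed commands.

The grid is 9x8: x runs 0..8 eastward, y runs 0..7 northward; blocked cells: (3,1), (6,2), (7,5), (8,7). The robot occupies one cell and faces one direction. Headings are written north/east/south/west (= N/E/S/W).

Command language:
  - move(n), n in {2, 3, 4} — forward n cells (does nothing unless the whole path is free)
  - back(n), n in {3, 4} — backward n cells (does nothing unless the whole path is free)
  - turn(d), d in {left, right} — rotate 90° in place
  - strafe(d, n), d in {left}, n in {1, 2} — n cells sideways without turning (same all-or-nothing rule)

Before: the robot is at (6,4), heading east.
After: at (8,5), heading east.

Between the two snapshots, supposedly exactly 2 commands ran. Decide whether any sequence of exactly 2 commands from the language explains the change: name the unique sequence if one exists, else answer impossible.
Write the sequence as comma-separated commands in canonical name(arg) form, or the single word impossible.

key: order matters: swapping move(2) and strafe(left, 1) lands elsewhere
begin: at (6,4), heading east
1. move(2) → at (8,4), heading east
2. strafe(left, 1) → at (8,5), heading east
no rival 2-sequence matches.

move(2), strafe(left, 1)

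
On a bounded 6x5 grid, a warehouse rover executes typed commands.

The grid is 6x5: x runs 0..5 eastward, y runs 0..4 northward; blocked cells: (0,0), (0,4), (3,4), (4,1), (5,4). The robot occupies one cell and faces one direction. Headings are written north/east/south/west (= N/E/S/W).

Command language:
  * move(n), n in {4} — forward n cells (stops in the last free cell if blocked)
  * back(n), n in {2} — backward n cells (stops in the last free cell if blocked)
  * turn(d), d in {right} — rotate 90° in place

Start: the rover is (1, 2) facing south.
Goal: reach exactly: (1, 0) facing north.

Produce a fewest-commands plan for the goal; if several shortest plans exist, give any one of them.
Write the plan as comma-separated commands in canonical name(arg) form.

start: (1, 2) facing south
t=1 turn(right) ⇒ (1, 2) facing west
t=2 turn(right) ⇒ (1, 2) facing north
t=3 back(2) ⇒ (1, 0) facing north
minimal: 3 command(s), checked below 3.

turn(right), turn(right), back(2)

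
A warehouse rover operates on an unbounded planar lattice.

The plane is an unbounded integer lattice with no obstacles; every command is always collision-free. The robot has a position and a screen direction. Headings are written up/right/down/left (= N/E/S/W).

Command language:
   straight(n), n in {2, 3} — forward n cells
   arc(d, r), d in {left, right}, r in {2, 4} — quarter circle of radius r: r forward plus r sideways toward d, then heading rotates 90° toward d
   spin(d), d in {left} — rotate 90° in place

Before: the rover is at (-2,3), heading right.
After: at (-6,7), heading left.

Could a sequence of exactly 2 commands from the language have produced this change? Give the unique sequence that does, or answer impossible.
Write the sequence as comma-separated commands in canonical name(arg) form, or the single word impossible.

spin(left), arc(left, 4)

key: cell and facing (now W) both changed — the 2 commands mix motion and turning
start: at (-2,3), heading right
[1] after spin(left): at (-2,3), heading up
[2] after arc(left, 4): at (-6,7), heading left
uniquely the one of 49 2-step routes that fits.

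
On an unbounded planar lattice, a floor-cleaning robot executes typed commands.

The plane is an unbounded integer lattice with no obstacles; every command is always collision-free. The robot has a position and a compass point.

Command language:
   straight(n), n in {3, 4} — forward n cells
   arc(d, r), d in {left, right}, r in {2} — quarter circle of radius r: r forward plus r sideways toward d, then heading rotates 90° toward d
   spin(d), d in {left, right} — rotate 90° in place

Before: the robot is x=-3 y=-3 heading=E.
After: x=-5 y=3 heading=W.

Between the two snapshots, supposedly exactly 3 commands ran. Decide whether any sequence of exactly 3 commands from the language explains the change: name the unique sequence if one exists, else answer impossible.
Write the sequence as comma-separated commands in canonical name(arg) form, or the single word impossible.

spin(left), straight(4), arc(left, 2)

key: running arc(left, 2) before spin(left) would end elsewhere — order is forced
t0: x=-3 y=-3 heading=E
t=1 spin(left) ⇒ x=-3 y=-3 heading=N
t=2 straight(4) ⇒ x=-3 y=1 heading=N
t=3 arc(left, 2) ⇒ x=-5 y=3 heading=W
uniquely the one of 216 3-step routes that fits.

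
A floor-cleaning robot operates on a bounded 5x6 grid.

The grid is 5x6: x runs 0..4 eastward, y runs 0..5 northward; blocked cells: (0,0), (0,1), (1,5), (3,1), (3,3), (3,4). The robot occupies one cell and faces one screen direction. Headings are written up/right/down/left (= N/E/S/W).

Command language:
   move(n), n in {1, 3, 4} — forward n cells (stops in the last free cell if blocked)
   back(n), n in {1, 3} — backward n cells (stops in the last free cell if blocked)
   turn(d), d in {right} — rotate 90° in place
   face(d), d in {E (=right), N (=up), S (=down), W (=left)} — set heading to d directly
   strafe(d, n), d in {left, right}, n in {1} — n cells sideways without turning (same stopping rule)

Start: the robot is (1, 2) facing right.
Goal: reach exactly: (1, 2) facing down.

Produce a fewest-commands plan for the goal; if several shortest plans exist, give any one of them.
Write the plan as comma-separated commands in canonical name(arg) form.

t0: (1, 2) facing right
t=1 turn(right) ⇒ (1, 2) facing down
shorter routes all fall short; 1 is best.

turn(right)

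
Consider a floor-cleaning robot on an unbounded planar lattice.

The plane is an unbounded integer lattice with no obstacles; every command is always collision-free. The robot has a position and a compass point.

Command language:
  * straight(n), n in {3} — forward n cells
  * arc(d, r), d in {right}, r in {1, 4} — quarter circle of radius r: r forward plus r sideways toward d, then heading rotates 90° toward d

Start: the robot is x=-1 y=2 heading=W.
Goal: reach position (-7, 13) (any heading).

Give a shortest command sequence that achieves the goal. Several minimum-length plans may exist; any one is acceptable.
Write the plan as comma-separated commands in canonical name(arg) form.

from: x=-1 y=2 heading=W
step 1 (straight(3)): x=-4 y=2 heading=W
step 2 (arc(right, 4)): x=-8 y=6 heading=N
step 3 (straight(3)): x=-8 y=9 heading=N
step 4 (straight(3)): x=-8 y=12 heading=N
step 5 (arc(right, 1)): x=-7 y=13 heading=E
minimal: 5 command(s), checked below 5.

straight(3), arc(right, 4), straight(3), straight(3), arc(right, 1)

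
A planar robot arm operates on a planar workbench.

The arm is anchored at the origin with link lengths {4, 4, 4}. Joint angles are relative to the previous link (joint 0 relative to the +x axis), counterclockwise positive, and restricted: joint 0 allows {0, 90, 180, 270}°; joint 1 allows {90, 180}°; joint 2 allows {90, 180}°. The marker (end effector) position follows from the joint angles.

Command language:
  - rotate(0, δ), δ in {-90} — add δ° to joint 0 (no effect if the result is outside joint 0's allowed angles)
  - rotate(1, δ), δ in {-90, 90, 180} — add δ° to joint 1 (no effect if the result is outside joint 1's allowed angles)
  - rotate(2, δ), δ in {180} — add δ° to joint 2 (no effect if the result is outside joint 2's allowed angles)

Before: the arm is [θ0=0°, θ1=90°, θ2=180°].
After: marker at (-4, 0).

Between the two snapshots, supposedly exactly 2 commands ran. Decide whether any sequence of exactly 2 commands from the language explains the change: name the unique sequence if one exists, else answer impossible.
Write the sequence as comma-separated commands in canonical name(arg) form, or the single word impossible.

t0: [θ0=0°, θ1=90°, θ2=180°]
t=1 rotate(0, -90) ⇒ [θ0=270°, θ1=90°, θ2=180°]
t=2 rotate(0, -90) ⇒ [θ0=180°, θ1=90°, θ2=180°]
no rival 2-sequence matches.

rotate(0, -90), rotate(0, -90)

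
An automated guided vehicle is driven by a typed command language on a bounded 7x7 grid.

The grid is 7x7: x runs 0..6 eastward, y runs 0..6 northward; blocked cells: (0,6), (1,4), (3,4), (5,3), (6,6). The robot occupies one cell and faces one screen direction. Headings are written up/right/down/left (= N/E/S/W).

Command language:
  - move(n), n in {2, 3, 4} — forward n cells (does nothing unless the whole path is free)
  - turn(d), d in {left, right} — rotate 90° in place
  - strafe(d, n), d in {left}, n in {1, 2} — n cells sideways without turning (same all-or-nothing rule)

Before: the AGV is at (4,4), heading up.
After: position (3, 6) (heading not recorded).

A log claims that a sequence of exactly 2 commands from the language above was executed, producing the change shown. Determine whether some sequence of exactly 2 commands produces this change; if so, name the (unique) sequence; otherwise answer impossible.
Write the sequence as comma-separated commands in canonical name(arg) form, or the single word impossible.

key: running strafe(left, 1) before move(2) would end elsewhere — order is forced
t0: at (4,4), heading up
step 1 (move(2)): at (4,6), heading up
step 2 (strafe(left, 1)): at (3,6), heading up
no rival 2-sequence matches.

move(2), strafe(left, 1)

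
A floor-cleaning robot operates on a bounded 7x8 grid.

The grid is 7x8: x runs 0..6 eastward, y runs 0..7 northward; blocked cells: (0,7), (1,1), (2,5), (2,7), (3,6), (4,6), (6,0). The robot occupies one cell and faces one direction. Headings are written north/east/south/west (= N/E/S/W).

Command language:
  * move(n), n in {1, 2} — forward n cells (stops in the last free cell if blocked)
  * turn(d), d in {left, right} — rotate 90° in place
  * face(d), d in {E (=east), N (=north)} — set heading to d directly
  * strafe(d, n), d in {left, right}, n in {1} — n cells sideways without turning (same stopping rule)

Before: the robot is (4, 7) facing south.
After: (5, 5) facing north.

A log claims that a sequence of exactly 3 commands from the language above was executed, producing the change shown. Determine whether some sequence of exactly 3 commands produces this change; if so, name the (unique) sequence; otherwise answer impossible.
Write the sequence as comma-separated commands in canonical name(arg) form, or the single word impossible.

key: order matters: swapping strafe(left, 1) and face(N) lands elsewhere
begin: (4, 7) facing south
step 1 (strafe(left, 1)): (5, 7) facing south
step 2 (move(2)): (5, 5) facing south
step 3 (face(N)): (5, 5) facing north
no other 3-command option fits: unique.

strafe(left, 1), move(2), face(N)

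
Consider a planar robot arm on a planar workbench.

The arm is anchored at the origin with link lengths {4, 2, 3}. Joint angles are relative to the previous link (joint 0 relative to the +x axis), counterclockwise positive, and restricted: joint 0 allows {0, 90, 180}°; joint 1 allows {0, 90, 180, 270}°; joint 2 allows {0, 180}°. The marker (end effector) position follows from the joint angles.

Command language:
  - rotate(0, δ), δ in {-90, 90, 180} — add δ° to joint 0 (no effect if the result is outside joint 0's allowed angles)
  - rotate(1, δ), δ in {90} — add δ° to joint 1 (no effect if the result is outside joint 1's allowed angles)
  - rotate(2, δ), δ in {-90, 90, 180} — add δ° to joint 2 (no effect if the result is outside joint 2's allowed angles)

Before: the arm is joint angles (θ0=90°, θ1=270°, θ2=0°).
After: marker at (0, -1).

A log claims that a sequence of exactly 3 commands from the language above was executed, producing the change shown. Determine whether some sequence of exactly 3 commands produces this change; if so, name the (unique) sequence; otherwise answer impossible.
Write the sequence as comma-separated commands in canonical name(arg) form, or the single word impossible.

rotate(1, 90), rotate(1, 90), rotate(1, 90)

t0: joint angles (θ0=90°, θ1=270°, θ2=0°)
[1] after rotate(1, 90): joint angles (θ0=90°, θ1=0°, θ2=0°)
[2] after rotate(1, 90): joint angles (θ0=90°, θ1=90°, θ2=0°)
[3] after rotate(1, 90): joint angles (θ0=90°, θ1=180°, θ2=0°)
all 343 alternatives checked — unique.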